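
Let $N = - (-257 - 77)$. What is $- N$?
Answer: $-334$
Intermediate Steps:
$N = 334$ ($N = \left(-1\right) \left(-334\right) = 334$)
$- N = \left(-1\right) 334 = -334$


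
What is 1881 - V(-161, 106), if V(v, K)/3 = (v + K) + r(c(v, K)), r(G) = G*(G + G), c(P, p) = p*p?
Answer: -757484130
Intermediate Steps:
c(P, p) = p²
r(G) = 2*G² (r(G) = G*(2*G) = 2*G²)
V(v, K) = 3*K + 3*v + 6*K⁴ (V(v, K) = 3*((v + K) + 2*(K²)²) = 3*((K + v) + 2*K⁴) = 3*(K + v + 2*K⁴) = 3*K + 3*v + 6*K⁴)
1881 - V(-161, 106) = 1881 - (3*106 + 3*(-161) + 6*106⁴) = 1881 - (318 - 483 + 6*126247696) = 1881 - (318 - 483 + 757486176) = 1881 - 1*757486011 = 1881 - 757486011 = -757484130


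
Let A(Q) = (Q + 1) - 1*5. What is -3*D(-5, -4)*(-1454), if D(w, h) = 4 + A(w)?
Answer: -21810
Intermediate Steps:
A(Q) = -4 + Q (A(Q) = (1 + Q) - 5 = -4 + Q)
D(w, h) = w (D(w, h) = 4 + (-4 + w) = w)
-3*D(-5, -4)*(-1454) = -3*(-5)*(-1454) = 15*(-1454) = -21810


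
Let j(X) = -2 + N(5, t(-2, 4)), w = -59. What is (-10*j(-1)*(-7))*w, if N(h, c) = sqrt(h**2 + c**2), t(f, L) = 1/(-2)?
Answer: 8260 - 2065*sqrt(101) ≈ -12493.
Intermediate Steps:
t(f, L) = -1/2 (t(f, L) = 1*(-1/2) = -1/2)
N(h, c) = sqrt(c**2 + h**2)
j(X) = -2 + sqrt(101)/2 (j(X) = -2 + sqrt((-1/2)**2 + 5**2) = -2 + sqrt(1/4 + 25) = -2 + sqrt(101/4) = -2 + sqrt(101)/2)
(-10*j(-1)*(-7))*w = (-10*(-2 + sqrt(101)/2)*(-7))*(-59) = ((20 - 5*sqrt(101))*(-7))*(-59) = (-140 + 35*sqrt(101))*(-59) = 8260 - 2065*sqrt(101)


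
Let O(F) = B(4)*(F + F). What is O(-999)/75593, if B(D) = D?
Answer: -7992/75593 ≈ -0.10572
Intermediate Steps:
O(F) = 8*F (O(F) = 4*(F + F) = 4*(2*F) = 8*F)
O(-999)/75593 = (8*(-999))/75593 = -7992*1/75593 = -7992/75593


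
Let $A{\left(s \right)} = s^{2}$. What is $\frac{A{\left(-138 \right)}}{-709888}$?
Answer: $- \frac{4761}{177472} \approx -0.026827$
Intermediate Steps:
$\frac{A{\left(-138 \right)}}{-709888} = \frac{\left(-138\right)^{2}}{-709888} = 19044 \left(- \frac{1}{709888}\right) = - \frac{4761}{177472}$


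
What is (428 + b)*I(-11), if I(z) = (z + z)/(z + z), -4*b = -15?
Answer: 1727/4 ≈ 431.75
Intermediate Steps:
b = 15/4 (b = -1/4*(-15) = 15/4 ≈ 3.7500)
I(z) = 1 (I(z) = (2*z)/((2*z)) = (2*z)*(1/(2*z)) = 1)
(428 + b)*I(-11) = (428 + 15/4)*1 = (1727/4)*1 = 1727/4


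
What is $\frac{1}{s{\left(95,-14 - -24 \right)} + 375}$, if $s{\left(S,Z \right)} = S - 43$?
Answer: $\frac{1}{427} \approx 0.0023419$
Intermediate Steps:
$s{\left(S,Z \right)} = -43 + S$
$\frac{1}{s{\left(95,-14 - -24 \right)} + 375} = \frac{1}{\left(-43 + 95\right) + 375} = \frac{1}{52 + 375} = \frac{1}{427}$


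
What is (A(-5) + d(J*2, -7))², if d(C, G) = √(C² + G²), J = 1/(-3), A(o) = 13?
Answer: (39 + √445)²/9 ≈ 401.27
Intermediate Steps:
J = -⅓ ≈ -0.33333
(A(-5) + d(J*2, -7))² = (13 + √((-⅓*2)² + (-7)²))² = (13 + √((-⅔)² + 49))² = (13 + √(4/9 + 49))² = (13 + √(445/9))² = (13 + √445/3)²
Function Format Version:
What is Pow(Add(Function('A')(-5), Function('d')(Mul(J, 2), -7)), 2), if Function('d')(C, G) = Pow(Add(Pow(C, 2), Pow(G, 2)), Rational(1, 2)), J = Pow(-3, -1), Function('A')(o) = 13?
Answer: Mul(Rational(1, 9), Pow(Add(39, Pow(445, Rational(1, 2))), 2)) ≈ 401.27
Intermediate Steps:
J = Rational(-1, 3) ≈ -0.33333
Pow(Add(Function('A')(-5), Function('d')(Mul(J, 2), -7)), 2) = Pow(Add(13, Pow(Add(Pow(Mul(Rational(-1, 3), 2), 2), Pow(-7, 2)), Rational(1, 2))), 2) = Pow(Add(13, Pow(Add(Pow(Rational(-2, 3), 2), 49), Rational(1, 2))), 2) = Pow(Add(13, Pow(Add(Rational(4, 9), 49), Rational(1, 2))), 2) = Pow(Add(13, Pow(Rational(445, 9), Rational(1, 2))), 2) = Pow(Add(13, Mul(Rational(1, 3), Pow(445, Rational(1, 2)))), 2)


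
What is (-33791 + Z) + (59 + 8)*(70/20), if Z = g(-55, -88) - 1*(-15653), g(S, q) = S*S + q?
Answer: -29933/2 ≈ -14967.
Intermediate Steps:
g(S, q) = q + S**2 (g(S, q) = S**2 + q = q + S**2)
Z = 18590 (Z = (-88 + (-55)**2) - 1*(-15653) = (-88 + 3025) + 15653 = 2937 + 15653 = 18590)
(-33791 + Z) + (59 + 8)*(70/20) = (-33791 + 18590) + (59 + 8)*(70/20) = -15201 + 67*(70*(1/20)) = -15201 + 67*(7/2) = -15201 + 469/2 = -29933/2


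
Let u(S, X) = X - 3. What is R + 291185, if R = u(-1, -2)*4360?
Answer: 269385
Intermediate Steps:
u(S, X) = -3 + X
R = -21800 (R = (-3 - 2)*4360 = -5*4360 = -21800)
R + 291185 = -21800 + 291185 = 269385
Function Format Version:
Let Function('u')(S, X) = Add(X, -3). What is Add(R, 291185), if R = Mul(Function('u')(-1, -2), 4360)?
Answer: 269385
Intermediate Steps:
Function('u')(S, X) = Add(-3, X)
R = -21800 (R = Mul(Add(-3, -2), 4360) = Mul(-5, 4360) = -21800)
Add(R, 291185) = Add(-21800, 291185) = 269385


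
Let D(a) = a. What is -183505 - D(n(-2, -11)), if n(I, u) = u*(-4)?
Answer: -183549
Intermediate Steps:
n(I, u) = -4*u
-183505 - D(n(-2, -11)) = -183505 - (-4*(-11)) = -183505 - 44 = -183549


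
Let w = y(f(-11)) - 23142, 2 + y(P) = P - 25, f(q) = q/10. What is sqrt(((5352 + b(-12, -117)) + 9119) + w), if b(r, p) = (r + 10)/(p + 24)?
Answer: I*sqrt(7523832990)/930 ≈ 93.269*I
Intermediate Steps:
f(q) = q/10 (f(q) = q*(1/10) = q/10)
y(P) = -27 + P (y(P) = -2 + (P - 25) = -2 + (-25 + P) = -27 + P)
b(r, p) = (10 + r)/(24 + p)
w = -231701/10 (w = (-27 + (1/10)*(-11)) - 23142 = (-27 - 11/10) - 23142 = -281/10 - 23142 = -231701/10 ≈ -23170.)
sqrt(((5352 + b(-12, -117)) + 9119) + w) = sqrt(((5352 + (10 - 12)/(24 - 117)) + 9119) - 231701/10) = sqrt(((5352 - 2/(-93)) + 9119) - 231701/10) = sqrt(((5352 - 1/93*(-2)) + 9119) - 231701/10) = sqrt(((5352 + 2/93) + 9119) - 231701/10) = sqrt((497738/93 + 9119) - 231701/10) = sqrt(1345805/93 - 231701/10) = sqrt(-8090143/930) = I*sqrt(7523832990)/930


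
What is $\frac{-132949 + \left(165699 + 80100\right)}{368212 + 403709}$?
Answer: $\frac{112850}{771921} \approx 0.14619$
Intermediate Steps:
$\frac{-132949 + \left(165699 + 80100\right)}{368212 + 403709} = \frac{-132949 + 245799}{771921} = 112850 \cdot \frac{1}{771921} = \frac{112850}{771921}$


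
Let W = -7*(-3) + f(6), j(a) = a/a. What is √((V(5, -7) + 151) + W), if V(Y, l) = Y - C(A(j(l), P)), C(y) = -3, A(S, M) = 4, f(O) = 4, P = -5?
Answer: 2*√46 ≈ 13.565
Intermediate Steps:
j(a) = 1
V(Y, l) = 3 + Y (V(Y, l) = Y - 1*(-3) = Y + 3 = 3 + Y)
W = 25 (W = -7*(-3) + 4 = 21 + 4 = 25)
√((V(5, -7) + 151) + W) = √(((3 + 5) + 151) + 25) = √((8 + 151) + 25) = √(159 + 25) = √184 = 2*√46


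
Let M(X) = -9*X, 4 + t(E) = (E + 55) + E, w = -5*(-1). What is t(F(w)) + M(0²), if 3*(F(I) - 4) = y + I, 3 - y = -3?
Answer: 199/3 ≈ 66.333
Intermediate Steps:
y = 6 (y = 3 - 1*(-3) = 3 + 3 = 6)
w = 5
F(I) = 6 + I/3 (F(I) = 4 + (6 + I)/3 = 4 + (2 + I/3) = 6 + I/3)
t(E) = 51 + 2*E (t(E) = -4 + ((E + 55) + E) = -4 + ((55 + E) + E) = -4 + (55 + 2*E) = 51 + 2*E)
t(F(w)) + M(0²) = (51 + 2*(6 + (⅓)*5)) - 9*0² = (51 + 2*(6 + 5/3)) - 9*0 = (51 + 2*(23/3)) + 0 = (51 + 46/3) + 0 = 199/3 + 0 = 199/3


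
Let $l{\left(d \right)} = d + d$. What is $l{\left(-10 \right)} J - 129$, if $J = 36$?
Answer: $-849$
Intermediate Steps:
$l{\left(d \right)} = 2 d$
$l{\left(-10 \right)} J - 129 = 2 \left(-10\right) 36 - 129 = \left(-20\right) 36 - 129 = -720 - 129 = -849$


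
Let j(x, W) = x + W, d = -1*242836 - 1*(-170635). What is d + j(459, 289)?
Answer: -71453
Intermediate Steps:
d = -72201 (d = -242836 + 170635 = -72201)
j(x, W) = W + x
d + j(459, 289) = -72201 + (289 + 459) = -72201 + 748 = -71453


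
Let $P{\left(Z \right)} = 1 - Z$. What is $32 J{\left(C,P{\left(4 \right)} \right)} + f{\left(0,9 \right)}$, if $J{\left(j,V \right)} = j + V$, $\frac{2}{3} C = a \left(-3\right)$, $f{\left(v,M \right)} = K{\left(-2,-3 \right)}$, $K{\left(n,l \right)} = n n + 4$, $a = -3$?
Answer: $344$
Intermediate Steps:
$K{\left(n,l \right)} = 4 + n^{2}$ ($K{\left(n,l \right)} = n^{2} + 4 = 4 + n^{2}$)
$f{\left(v,M \right)} = 8$ ($f{\left(v,M \right)} = 4 + \left(-2\right)^{2} = 4 + 4 = 8$)
$C = \frac{27}{2}$ ($C = \frac{3 \left(\left(-3\right) \left(-3\right)\right)}{2} = \frac{3}{2} \cdot 9 = \frac{27}{2} \approx 13.5$)
$J{\left(j,V \right)} = V + j$
$32 J{\left(C,P{\left(4 \right)} \right)} + f{\left(0,9 \right)} = 32 \left(\left(1 - 4\right) + \frac{27}{2}\right) + 8 = 32 \left(-3 + \frac{27}{2}\right) + 8 = 32 \cdot \frac{21}{2} + 8 = 336 + 8 = 344$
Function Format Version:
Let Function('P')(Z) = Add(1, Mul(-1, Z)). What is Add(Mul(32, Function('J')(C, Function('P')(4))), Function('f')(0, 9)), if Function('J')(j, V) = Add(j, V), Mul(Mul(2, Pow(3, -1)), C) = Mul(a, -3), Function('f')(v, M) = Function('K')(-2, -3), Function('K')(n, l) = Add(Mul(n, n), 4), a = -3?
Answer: 344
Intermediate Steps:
Function('K')(n, l) = Add(4, Pow(n, 2)) (Function('K')(n, l) = Add(Pow(n, 2), 4) = Add(4, Pow(n, 2)))
Function('f')(v, M) = 8 (Function('f')(v, M) = Add(4, Pow(-2, 2)) = Add(4, 4) = 8)
C = Rational(27, 2) (C = Mul(Rational(3, 2), Mul(-3, -3)) = Mul(Rational(3, 2), 9) = Rational(27, 2) ≈ 13.500)
Function('J')(j, V) = Add(V, j)
Add(Mul(32, Function('J')(C, Function('P')(4))), Function('f')(0, 9)) = Add(Mul(32, Add(Add(1, Mul(-1, 4)), Rational(27, 2))), 8) = Add(Mul(32, Add(Add(1, -4), Rational(27, 2))), 8) = Add(Mul(32, Add(-3, Rational(27, 2))), 8) = Add(Mul(32, Rational(21, 2)), 8) = Add(336, 8) = 344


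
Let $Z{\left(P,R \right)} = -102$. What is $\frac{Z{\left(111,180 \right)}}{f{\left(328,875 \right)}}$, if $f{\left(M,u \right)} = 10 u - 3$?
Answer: $- \frac{102}{8747} \approx -0.011661$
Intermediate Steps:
$f{\left(M,u \right)} = -3 + 10 u$
$\frac{Z{\left(111,180 \right)}}{f{\left(328,875 \right)}} = - \frac{102}{-3 + 10 \cdot 875} = - \frac{102}{-3 + 8750} = - \frac{102}{8747}$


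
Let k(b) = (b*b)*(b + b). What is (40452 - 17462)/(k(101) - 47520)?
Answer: 11495/1006541 ≈ 0.011420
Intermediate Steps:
k(b) = 2*b**3 (k(b) = b**2*(2*b) = 2*b**3)
(40452 - 17462)/(k(101) - 47520) = (40452 - 17462)/(2*101**3 - 47520) = 22990/(2*1030301 - 47520) = 22990/(2060602 - 47520) = 22990/2013082 = 22990*(1/2013082) = 11495/1006541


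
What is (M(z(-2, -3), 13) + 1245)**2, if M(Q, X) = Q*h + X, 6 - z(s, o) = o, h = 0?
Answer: 1582564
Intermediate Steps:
z(s, o) = 6 - o
M(Q, X) = X (M(Q, X) = Q*0 + X = 0 + X = X)
(M(z(-2, -3), 13) + 1245)**2 = (13 + 1245)**2 = 1258**2 = 1582564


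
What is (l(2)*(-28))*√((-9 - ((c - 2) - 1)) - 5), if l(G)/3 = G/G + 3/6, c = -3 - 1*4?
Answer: -252*I ≈ -252.0*I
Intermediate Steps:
c = -7 (c = -3 - 4 = -7)
l(G) = 9/2 (l(G) = 3*(G/G + 3/6) = 3*(1 + 3*(⅙)) = 3*(1 + ½) = 3*(3/2) = 9/2)
(l(2)*(-28))*√((-9 - ((c - 2) - 1)) - 5) = ((9/2)*(-28))*√((-9 - ((-7 - 2) - 1)) - 5) = -126*√((-9 - (-9 - 1)) - 5) = -126*√((-9 - 1*(-10)) - 5) = -126*√((-9 + 10) - 5) = -126*√(1 - 5) = -252*I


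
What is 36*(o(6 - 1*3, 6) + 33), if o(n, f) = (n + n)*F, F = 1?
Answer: 1404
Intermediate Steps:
o(n, f) = 2*n (o(n, f) = (n + n)*1 = (2*n)*1 = 2*n)
36*(o(6 - 1*3, 6) + 33) = 36*(2*(6 - 1*3) + 33) = 36*(2*(6 - 3) + 33) = 36*(2*3 + 33) = 36*(6 + 33) = 36*39 = 1404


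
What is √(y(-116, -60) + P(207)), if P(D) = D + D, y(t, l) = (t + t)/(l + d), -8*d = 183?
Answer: √183212094/663 ≈ 20.416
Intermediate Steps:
d = -183/8 (d = -⅛*183 = -183/8 ≈ -22.875)
y(t, l) = 2*t/(-183/8 + l) (y(t, l) = (t + t)/(l - 183/8) = (2*t)/(-183/8 + l) = 2*t/(-183/8 + l))
P(D) = 2*D
√(y(-116, -60) + P(207)) = √(16*(-116)/(-183 + 8*(-60)) + 2*207) = √(16*(-116)/(-183 - 480) + 414) = √(16*(-116)/(-663) + 414) = √(16*(-116)*(-1/663) + 414) = √(1856/663 + 414) = √(276338/663) = √183212094/663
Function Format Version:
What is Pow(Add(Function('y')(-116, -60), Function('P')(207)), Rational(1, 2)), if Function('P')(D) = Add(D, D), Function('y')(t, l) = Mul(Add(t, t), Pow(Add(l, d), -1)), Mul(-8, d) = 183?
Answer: Mul(Rational(1, 663), Pow(183212094, Rational(1, 2))) ≈ 20.416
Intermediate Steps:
d = Rational(-183, 8) (d = Mul(Rational(-1, 8), 183) = Rational(-183, 8) ≈ -22.875)
Function('y')(t, l) = Mul(2, t, Pow(Add(Rational(-183, 8), l), -1)) (Function('y')(t, l) = Mul(Add(t, t), Pow(Add(l, Rational(-183, 8)), -1)) = Mul(Mul(2, t), Pow(Add(Rational(-183, 8), l), -1)) = Mul(2, t, Pow(Add(Rational(-183, 8), l), -1)))
Function('P')(D) = Mul(2, D)
Pow(Add(Function('y')(-116, -60), Function('P')(207)), Rational(1, 2)) = Pow(Add(Mul(16, -116, Pow(Add(-183, Mul(8, -60)), -1)), Mul(2, 207)), Rational(1, 2)) = Pow(Add(Mul(16, -116, Pow(Add(-183, -480), -1)), 414), Rational(1, 2)) = Pow(Add(Mul(16, -116, Pow(-663, -1)), 414), Rational(1, 2)) = Pow(Add(Mul(16, -116, Rational(-1, 663)), 414), Rational(1, 2)) = Pow(Add(Rational(1856, 663), 414), Rational(1, 2)) = Pow(Rational(276338, 663), Rational(1, 2)) = Mul(Rational(1, 663), Pow(183212094, Rational(1, 2)))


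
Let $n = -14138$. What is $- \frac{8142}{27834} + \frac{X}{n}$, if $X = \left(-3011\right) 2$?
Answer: $\frac{4375396}{32793091} \approx 0.13342$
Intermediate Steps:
$X = -6022$
$- \frac{8142}{27834} + \frac{X}{n} = - \frac{8142}{27834} - \frac{6022}{-14138} = \left(-8142\right) \frac{1}{27834} - - \frac{3011}{7069} = - \frac{1357}{4639} + \frac{3011}{7069} = \frac{4375396}{32793091}$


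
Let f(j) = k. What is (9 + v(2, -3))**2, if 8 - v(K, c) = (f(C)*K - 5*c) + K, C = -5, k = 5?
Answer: 100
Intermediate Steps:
f(j) = 5
v(K, c) = 8 - 6*K + 5*c (v(K, c) = 8 - ((5*K - 5*c) + K) = 8 - ((-5*c + 5*K) + K) = 8 - (-5*c + 6*K) = 8 + (-6*K + 5*c) = 8 - 6*K + 5*c)
(9 + v(2, -3))**2 = (9 + (8 - 6*2 + 5*(-3)))**2 = (9 + (8 - 12 - 15))**2 = (9 - 19)**2 = (-10)**2 = 100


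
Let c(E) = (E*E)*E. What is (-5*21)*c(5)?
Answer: -13125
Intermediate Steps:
c(E) = E³ (c(E) = E²*E = E³)
(-5*21)*c(5) = -5*21*5³ = -105*125 = -13125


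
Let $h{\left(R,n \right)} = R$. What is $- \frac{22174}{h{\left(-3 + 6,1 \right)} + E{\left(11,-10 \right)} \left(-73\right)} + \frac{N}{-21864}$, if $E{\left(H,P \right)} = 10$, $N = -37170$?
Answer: $\frac{85305821}{2649188} \approx 32.201$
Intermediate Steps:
$- \frac{22174}{h{\left(-3 + 6,1 \right)} + E{\left(11,-10 \right)} \left(-73\right)} + \frac{N}{-21864} = - \frac{22174}{\left(-3 + 6\right) + 10 \left(-73\right)} - \frac{37170}{-21864} = - \frac{22174}{3 - 730} - - \frac{6195}{3644} = - \frac{22174}{-727} + \frac{6195}{3644} = \left(-22174\right) \left(- \frac{1}{727}\right) + \frac{6195}{3644} = \frac{22174}{727} + \frac{6195}{3644} = \frac{85305821}{2649188}$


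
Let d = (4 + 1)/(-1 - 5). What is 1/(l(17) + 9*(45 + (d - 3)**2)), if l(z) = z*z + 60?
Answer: 4/3545 ≈ 0.0011283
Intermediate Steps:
d = -5/6 (d = 5/(-6) = 5*(-1/6) = -5/6 ≈ -0.83333)
l(z) = 60 + z**2 (l(z) = z**2 + 60 = 60 + z**2)
1/(l(17) + 9*(45 + (d - 3)**2)) = 1/((60 + 17**2) + 9*(45 + (-5/6 - 3)**2)) = 1/((60 + 289) + 9*(45 + (-23/6)**2)) = 1/(349 + 9*(45 + 529/36)) = 1/(349 + 9*(2149/36)) = 1/(349 + 2149/4) = 1/(3545/4) = 4/3545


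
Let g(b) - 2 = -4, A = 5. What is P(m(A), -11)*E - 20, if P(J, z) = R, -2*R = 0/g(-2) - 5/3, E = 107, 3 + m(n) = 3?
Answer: 415/6 ≈ 69.167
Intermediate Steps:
g(b) = -2 (g(b) = 2 - 4 = -2)
m(n) = 0 (m(n) = -3 + 3 = 0)
R = ⅚ (R = -(0/(-2) - 5/3)/2 = -(0*(-½) - 5*⅓)/2 = -(0 - 5/3)/2 = -½*(-5/3) = ⅚ ≈ 0.83333)
P(J, z) = ⅚
P(m(A), -11)*E - 20 = (⅚)*107 - 20 = 535/6 - 20 = 415/6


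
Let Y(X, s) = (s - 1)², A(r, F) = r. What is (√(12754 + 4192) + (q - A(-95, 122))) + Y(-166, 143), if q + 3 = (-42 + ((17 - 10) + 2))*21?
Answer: 19563 + √16946 ≈ 19693.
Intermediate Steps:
q = -696 (q = -3 + (-42 + ((17 - 10) + 2))*21 = -3 + (-42 + (7 + 2))*21 = -3 + (-42 + 9)*21 = -3 - 33*21 = -3 - 693 = -696)
Y(X, s) = (-1 + s)²
(√(12754 + 4192) + (q - A(-95, 122))) + Y(-166, 143) = (√(12754 + 4192) + (-696 - 1*(-95))) + (-1 + 143)² = (√16946 + (-696 + 95)) + 142² = (√16946 - 601) + 20164 = (-601 + √16946) + 20164 = 19563 + √16946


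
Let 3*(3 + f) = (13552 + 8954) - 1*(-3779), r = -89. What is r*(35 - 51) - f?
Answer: -22004/3 ≈ -7334.7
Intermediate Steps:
f = 26276/3 (f = -3 + ((13552 + 8954) - 1*(-3779))/3 = -3 + (22506 + 3779)/3 = -3 + (⅓)*26285 = -3 + 26285/3 = 26276/3 ≈ 8758.7)
r*(35 - 51) - f = -89*(35 - 51) - 1*26276/3 = -89*(-16) - 26276/3 = 1424 - 26276/3 = -22004/3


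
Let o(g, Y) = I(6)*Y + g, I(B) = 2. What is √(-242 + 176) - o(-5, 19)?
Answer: -33 + I*√66 ≈ -33.0 + 8.124*I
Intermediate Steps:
o(g, Y) = g + 2*Y (o(g, Y) = 2*Y + g = g + 2*Y)
√(-242 + 176) - o(-5, 19) = √(-242 + 176) - (-5 + 2*19) = √(-66) - (-5 + 38) = I*√66 - 1*33 = I*√66 - 33 = -33 + I*√66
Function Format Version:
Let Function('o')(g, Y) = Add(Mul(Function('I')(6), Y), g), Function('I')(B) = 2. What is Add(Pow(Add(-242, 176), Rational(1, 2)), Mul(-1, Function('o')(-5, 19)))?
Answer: Add(-33, Mul(I, Pow(66, Rational(1, 2)))) ≈ Add(-33.000, Mul(8.1240, I))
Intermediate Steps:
Function('o')(g, Y) = Add(g, Mul(2, Y)) (Function('o')(g, Y) = Add(Mul(2, Y), g) = Add(g, Mul(2, Y)))
Add(Pow(Add(-242, 176), Rational(1, 2)), Mul(-1, Function('o')(-5, 19))) = Add(Pow(Add(-242, 176), Rational(1, 2)), Mul(-1, Add(-5, Mul(2, 19)))) = Add(Pow(-66, Rational(1, 2)), Mul(-1, Add(-5, 38))) = Add(Mul(I, Pow(66, Rational(1, 2))), Mul(-1, 33)) = Add(Mul(I, Pow(66, Rational(1, 2))), -33) = Add(-33, Mul(I, Pow(66, Rational(1, 2))))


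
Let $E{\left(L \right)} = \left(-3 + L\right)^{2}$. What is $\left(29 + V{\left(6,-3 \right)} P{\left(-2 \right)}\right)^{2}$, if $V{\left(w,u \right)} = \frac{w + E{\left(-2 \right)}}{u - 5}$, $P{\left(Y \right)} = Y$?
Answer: $\frac{21609}{16} \approx 1350.6$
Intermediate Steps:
$V{\left(w,u \right)} = \frac{25 + w}{-5 + u}$ ($V{\left(w,u \right)} = \frac{w + \left(-3 - 2\right)^{2}}{u - 5} = \frac{w + \left(-5\right)^{2}}{-5 + u} = \frac{w + 25}{-5 + u} = \frac{25 + w}{-5 + u}$)
$\left(29 + V{\left(6,-3 \right)} P{\left(-2 \right)}\right)^{2} = \left(29 + \frac{25 + 6}{-5 - 3} \left(-2\right)\right)^{2} = \left(29 + \frac{1}{-8} \cdot 31 \left(-2\right)\right)^{2} = \left(29 + \left(- \frac{1}{8}\right) 31 \left(-2\right)\right)^{2} = \left(29 - - \frac{31}{4}\right)^{2} = \left(29 + \frac{31}{4}\right)^{2} = \left(\frac{147}{4}\right)^{2} = \frac{21609}{16}$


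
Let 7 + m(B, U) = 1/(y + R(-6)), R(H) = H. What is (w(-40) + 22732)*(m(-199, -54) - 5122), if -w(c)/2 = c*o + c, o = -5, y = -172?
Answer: -10230663378/89 ≈ -1.1495e+8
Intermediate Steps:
m(B, U) = -1247/178 (m(B, U) = -7 + 1/(-172 - 6) = -7 + 1/(-178) = -7 - 1/178 = -1247/178)
w(c) = 8*c (w(c) = -2*(c*(-5) + c) = -2*(-5*c + c) = -(-8)*c = 8*c)
(w(-40) + 22732)*(m(-199, -54) - 5122) = (8*(-40) + 22732)*(-1247/178 - 5122) = (-320 + 22732)*(-912963/178) = 22412*(-912963/178) = -10230663378/89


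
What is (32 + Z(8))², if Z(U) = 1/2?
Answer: 4225/4 ≈ 1056.3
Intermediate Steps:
Z(U) = ½
(32 + Z(8))² = (32 + ½)² = (65/2)² = 4225/4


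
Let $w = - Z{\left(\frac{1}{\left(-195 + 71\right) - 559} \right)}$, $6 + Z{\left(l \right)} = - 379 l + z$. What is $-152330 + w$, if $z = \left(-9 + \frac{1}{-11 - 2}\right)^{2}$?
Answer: $- \frac{17591876491}{115427} \approx -1.5241 \cdot 10^{5}$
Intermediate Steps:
$z = \frac{13924}{169}$ ($z = \left(-9 + \frac{1}{-13}\right)^{2} = \left(-9 - \frac{1}{13}\right)^{2} = \left(- \frac{118}{13}\right)^{2} = \frac{13924}{169} \approx 82.391$)
$Z{\left(l \right)} = \frac{12910}{169} - 379 l$ ($Z{\left(l \right)} = -6 - \left(- \frac{13924}{169} + 379 l\right) = \frac{12910}{169} - 379 l$)
$w = - \frac{8881581}{115427}$ ($w = - (\frac{12910}{169} - \frac{379}{\left(-195 + 71\right) - 559}) = - (\frac{12910}{169} - \frac{379}{-124 - 559}) = - (\frac{12910}{169} - \frac{379}{-683}) = - (\frac{12910}{169} - - \frac{379}{683}) = - (\frac{12910}{169} + \frac{379}{683}) = \left(-1\right) \frac{8881581}{115427} = - \frac{8881581}{115427} \approx -76.945$)
$-152330 + w = -152330 - \frac{8881581}{115427} = - \frac{17591876491}{115427}$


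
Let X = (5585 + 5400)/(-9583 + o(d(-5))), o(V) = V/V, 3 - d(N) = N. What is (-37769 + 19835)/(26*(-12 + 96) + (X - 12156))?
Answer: 171843588/95562689 ≈ 1.7982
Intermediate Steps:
d(N) = 3 - N
o(V) = 1
X = -10985/9582 (X = (5585 + 5400)/(-9583 + 1) = 10985/(-9582) = 10985*(-1/9582) = -10985/9582 ≈ -1.1464)
(-37769 + 19835)/(26*(-12 + 96) + (X - 12156)) = (-37769 + 19835)/(26*(-12 + 96) + (-10985/9582 - 12156)) = -17934/(26*84 - 116489777/9582) = -17934/(2184 - 116489777/9582) = -17934/(-95562689/9582) = -17934*(-9582/95562689) = 171843588/95562689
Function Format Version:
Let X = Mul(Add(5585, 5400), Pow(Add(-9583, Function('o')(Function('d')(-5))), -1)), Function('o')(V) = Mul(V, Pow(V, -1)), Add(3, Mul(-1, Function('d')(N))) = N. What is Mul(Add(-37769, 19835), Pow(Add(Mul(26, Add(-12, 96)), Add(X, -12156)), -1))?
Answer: Rational(171843588, 95562689) ≈ 1.7982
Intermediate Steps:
Function('d')(N) = Add(3, Mul(-1, N))
Function('o')(V) = 1
X = Rational(-10985, 9582) (X = Mul(Add(5585, 5400), Pow(Add(-9583, 1), -1)) = Mul(10985, Pow(-9582, -1)) = Mul(10985, Rational(-1, 9582)) = Rational(-10985, 9582) ≈ -1.1464)
Mul(Add(-37769, 19835), Pow(Add(Mul(26, Add(-12, 96)), Add(X, -12156)), -1)) = Mul(Add(-37769, 19835), Pow(Add(Mul(26, Add(-12, 96)), Add(Rational(-10985, 9582), -12156)), -1)) = Mul(-17934, Pow(Add(Mul(26, 84), Rational(-116489777, 9582)), -1)) = Mul(-17934, Pow(Add(2184, Rational(-116489777, 9582)), -1)) = Mul(-17934, Pow(Rational(-95562689, 9582), -1)) = Mul(-17934, Rational(-9582, 95562689)) = Rational(171843588, 95562689)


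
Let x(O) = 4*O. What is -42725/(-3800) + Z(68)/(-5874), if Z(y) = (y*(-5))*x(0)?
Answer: 1709/152 ≈ 11.243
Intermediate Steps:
Z(y) = 0 (Z(y) = (y*(-5))*(4*0) = -5*y*0 = 0)
-42725/(-3800) + Z(68)/(-5874) = -42725/(-3800) + 0/(-5874) = -42725*(-1/3800) + 0*(-1/5874) = 1709/152 + 0 = 1709/152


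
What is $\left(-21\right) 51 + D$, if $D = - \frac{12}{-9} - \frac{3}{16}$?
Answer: $- \frac{51353}{48} \approx -1069.9$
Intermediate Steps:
$D = \frac{55}{48}$ ($D = \left(-12\right) \left(- \frac{1}{9}\right) - \frac{3}{16} = \frac{4}{3} - \frac{3}{16} = \frac{55}{48} \approx 1.1458$)
$\left(-21\right) 51 + D = \left(-21\right) 51 + \frac{55}{48} = -1071 + \frac{55}{48} = - \frac{51353}{48}$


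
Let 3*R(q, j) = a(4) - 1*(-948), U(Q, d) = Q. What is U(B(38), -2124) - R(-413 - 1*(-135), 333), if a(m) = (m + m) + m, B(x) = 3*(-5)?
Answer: -335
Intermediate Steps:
B(x) = -15
a(m) = 3*m (a(m) = 2*m + m = 3*m)
R(q, j) = 320 (R(q, j) = (3*4 - 1*(-948))/3 = (12 + 948)/3 = (1/3)*960 = 320)
U(B(38), -2124) - R(-413 - 1*(-135), 333) = -15 - 1*320 = -15 - 320 = -335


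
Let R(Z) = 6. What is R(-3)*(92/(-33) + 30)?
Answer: 1796/11 ≈ 163.27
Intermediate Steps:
R(-3)*(92/(-33) + 30) = 6*(92/(-33) + 30) = 6*(92*(-1/33) + 30) = 6*(-92/33 + 30) = 6*(898/33) = 1796/11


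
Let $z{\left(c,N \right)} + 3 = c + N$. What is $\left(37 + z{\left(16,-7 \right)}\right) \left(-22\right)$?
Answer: $-946$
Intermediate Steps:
$z{\left(c,N \right)} = -3 + N + c$ ($z{\left(c,N \right)} = -3 + \left(c + N\right) = -3 + \left(N + c\right) = -3 + N + c$)
$\left(37 + z{\left(16,-7 \right)}\right) \left(-22\right) = \left(37 - -6\right) \left(-22\right) = \left(37 + 6\right) \left(-22\right) = 43 \left(-22\right) = -946$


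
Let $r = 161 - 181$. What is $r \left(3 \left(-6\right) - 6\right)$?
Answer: $480$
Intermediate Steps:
$r = -20$
$r \left(3 \left(-6\right) - 6\right) = - 20 \left(3 \left(-6\right) - 6\right) = - 20 \left(-18 - 6\right) = \left(-20\right) \left(-24\right) = 480$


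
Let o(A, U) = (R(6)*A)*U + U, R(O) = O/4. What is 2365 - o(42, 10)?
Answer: 1725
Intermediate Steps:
R(O) = O/4 (R(O) = O*(1/4) = O/4)
o(A, U) = U + 3*A*U/2 (o(A, U) = (((1/4)*6)*A)*U + U = (3*A/2)*U + U = 3*A*U/2 + U = U + 3*A*U/2)
2365 - o(42, 10) = 2365 - 10*(2 + 3*42)/2 = 2365 - 10*(2 + 126)/2 = 2365 - 10*128/2 = 2365 - 1*640 = 2365 - 640 = 1725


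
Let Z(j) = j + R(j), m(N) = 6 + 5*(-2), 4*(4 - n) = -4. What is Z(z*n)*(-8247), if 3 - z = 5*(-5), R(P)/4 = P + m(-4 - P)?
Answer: -5640948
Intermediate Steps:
n = 5 (n = 4 - ¼*(-4) = 4 + 1 = 5)
m(N) = -4 (m(N) = 6 - 10 = -4)
R(P) = -16 + 4*P (R(P) = 4*(P - 4) = 4*(-4 + P) = -16 + 4*P)
z = 28 (z = 3 - 5*(-5) = 3 - 1*(-25) = 3 + 25 = 28)
Z(j) = -16 + 5*j (Z(j) = j + (-16 + 4*j) = -16 + 5*j)
Z(z*n)*(-8247) = (-16 + 5*(28*5))*(-8247) = (-16 + 5*140)*(-8247) = (-16 + 700)*(-8247) = 684*(-8247) = -5640948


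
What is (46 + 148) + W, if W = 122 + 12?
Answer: 328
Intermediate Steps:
W = 134
(46 + 148) + W = (46 + 148) + 134 = 194 + 134 = 328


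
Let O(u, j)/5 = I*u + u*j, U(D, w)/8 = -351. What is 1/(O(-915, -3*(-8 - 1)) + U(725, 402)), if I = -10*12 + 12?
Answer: 1/367767 ≈ 2.7191e-6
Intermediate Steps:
U(D, w) = -2808 (U(D, w) = 8*(-351) = -2808)
I = -108 (I = -120 + 12 = -108)
O(u, j) = -540*u + 5*j*u (O(u, j) = 5*(-108*u + u*j) = 5*(-108*u + j*u) = -540*u + 5*j*u)
1/(O(-915, -3*(-8 - 1)) + U(725, 402)) = 1/(5*(-915)*(-108 - 3*(-8 - 1)) - 2808) = 1/(5*(-915)*(-108 - 3*(-9)) - 2808) = 1/(5*(-915)*(-108 + 27) - 2808) = 1/(5*(-915)*(-81) - 2808) = 1/(370575 - 2808) = 1/367767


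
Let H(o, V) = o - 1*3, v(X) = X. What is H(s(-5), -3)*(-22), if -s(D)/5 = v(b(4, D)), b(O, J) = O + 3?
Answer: 836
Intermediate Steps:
b(O, J) = 3 + O
s(D) = -35 (s(D) = -5*(3 + 4) = -5*7 = -35)
H(o, V) = -3 + o (H(o, V) = o - 3 = -3 + o)
H(s(-5), -3)*(-22) = (-3 - 35)*(-22) = -38*(-22) = 836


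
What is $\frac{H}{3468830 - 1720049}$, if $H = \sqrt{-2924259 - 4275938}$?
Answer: $\frac{i \sqrt{7200197}}{1748781} \approx 0.0015344 i$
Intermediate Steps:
$H = i \sqrt{7200197}$ ($H = \sqrt{-7200197} = i \sqrt{7200197} \approx 2683.3 i$)
$\frac{H}{3468830 - 1720049} = \frac{i \sqrt{7200197}}{3468830 - 1720049} = \frac{i \sqrt{7200197}}{1748781}$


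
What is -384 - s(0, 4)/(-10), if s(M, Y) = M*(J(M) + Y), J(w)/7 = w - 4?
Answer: -384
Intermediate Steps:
J(w) = -28 + 7*w (J(w) = 7*(w - 4) = 7*(-4 + w) = -28 + 7*w)
s(M, Y) = M*(-28 + Y + 7*M) (s(M, Y) = M*((-28 + 7*M) + Y) = M*(-28 + Y + 7*M))
-384 - s(0, 4)/(-10) = -384 - 0*(-28 + 4 + 7*0)/(-10) = -384 - 0*(-28 + 4 + 0)*(-1)/10 = -384 - 0*(-24)*(-1)/10 = -384 - 0*(-1)/10 = -384 - 1*0 = -384 + 0 = -384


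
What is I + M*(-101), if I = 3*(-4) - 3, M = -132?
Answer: 13317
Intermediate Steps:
I = -15 (I = -12 - 3 = -15)
I + M*(-101) = -15 - 132*(-101) = -15 + 13332 = 13317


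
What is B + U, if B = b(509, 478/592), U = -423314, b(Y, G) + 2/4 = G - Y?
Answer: -125451517/296 ≈ -4.2382e+5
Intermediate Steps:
b(Y, G) = -1/2 + G - Y (b(Y, G) = -1/2 + (G - Y) = -1/2 + G - Y)
B = -150573/296 (B = -1/2 + 478/592 - 1*509 = -1/2 + 478*(1/592) - 509 = -1/2 + 239/296 - 509 = -150573/296 ≈ -508.69)
B + U = -150573/296 - 423314 = -125451517/296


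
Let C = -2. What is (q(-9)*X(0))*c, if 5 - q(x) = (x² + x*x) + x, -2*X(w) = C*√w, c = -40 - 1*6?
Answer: 0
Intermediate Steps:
c = -46 (c = -40 - 6 = -46)
X(w) = √w (X(w) = -(-1)*√w = √w)
q(x) = 5 - x - 2*x² (q(x) = 5 - ((x² + x*x) + x) = 5 - ((x² + x²) + x) = 5 - (2*x² + x) = 5 - (x + 2*x²) = 5 + (-x - 2*x²) = 5 - x - 2*x²)
(q(-9)*X(0))*c = ((5 - 1*(-9) - 2*(-9)²)*√0)*(-46) = ((5 + 9 - 2*81)*0)*(-46) = ((5 + 9 - 162)*0)*(-46) = -148*0*(-46) = 0*(-46) = 0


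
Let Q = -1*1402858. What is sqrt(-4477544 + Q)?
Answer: 3*I*sqrt(653378) ≈ 2425.0*I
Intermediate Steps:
Q = -1402858
sqrt(-4477544 + Q) = sqrt(-4477544 - 1402858) = sqrt(-5880402) = 3*I*sqrt(653378)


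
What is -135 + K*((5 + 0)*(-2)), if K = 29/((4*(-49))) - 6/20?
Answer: -12791/98 ≈ -130.52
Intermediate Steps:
K = -439/980 (K = 29/(-196) - 6*1/20 = 29*(-1/196) - 3/10 = -29/196 - 3/10 = -439/980 ≈ -0.44796)
-135 + K*((5 + 0)*(-2)) = -135 - 439*(5 + 0)*(-2)/980 = -135 - 439*(-2)/196 = -135 - 439/980*(-10) = -135 + 439/98 = -12791/98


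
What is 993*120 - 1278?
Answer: 117882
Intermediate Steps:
993*120 - 1278 = 119160 - 1278 = 117882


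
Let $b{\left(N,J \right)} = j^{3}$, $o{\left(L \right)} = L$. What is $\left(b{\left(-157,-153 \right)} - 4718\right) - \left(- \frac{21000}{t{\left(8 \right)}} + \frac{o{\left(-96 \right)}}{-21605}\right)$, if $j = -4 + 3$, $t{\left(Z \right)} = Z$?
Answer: $- \frac{45240966}{21605} \approx -2094.0$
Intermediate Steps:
$j = -1$
$b{\left(N,J \right)} = -1$ ($b{\left(N,J \right)} = \left(-1\right)^{3} = -1$)
$\left(b{\left(-157,-153 \right)} - 4718\right) - \left(- \frac{21000}{t{\left(8 \right)}} + \frac{o{\left(-96 \right)}}{-21605}\right) = \left(-1 - 4718\right) - \left(- \frac{21000}{8} - \frac{96}{-21605}\right) = -4719 - \left(\left(-21000\right) \frac{1}{8} - - \frac{96}{21605}\right) = -4719 - \left(-2625 + \frac{96}{21605}\right) = -4719 - - \frac{56713029}{21605} = -4719 + \frac{56713029}{21605} = - \frac{45240966}{21605}$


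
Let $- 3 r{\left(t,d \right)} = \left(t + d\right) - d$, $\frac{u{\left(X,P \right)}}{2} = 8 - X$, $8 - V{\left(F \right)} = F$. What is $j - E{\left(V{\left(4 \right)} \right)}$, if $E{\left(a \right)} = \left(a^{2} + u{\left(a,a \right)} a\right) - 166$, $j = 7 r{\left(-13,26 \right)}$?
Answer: $\frac{445}{3} \approx 148.33$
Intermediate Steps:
$V{\left(F \right)} = 8 - F$
$u{\left(X,P \right)} = 16 - 2 X$ ($u{\left(X,P \right)} = 2 \left(8 - X\right) = 16 - 2 X$)
$r{\left(t,d \right)} = - \frac{t}{3}$ ($r{\left(t,d \right)} = - \frac{\left(t + d\right) - d}{3} = - \frac{\left(d + t\right) - d}{3} = - \frac{t}{3}$)
$j = \frac{91}{3}$ ($j = 7 \left(\left(- \frac{1}{3}\right) \left(-13\right)\right) = 7 \cdot \frac{13}{3} = \frac{91}{3} \approx 30.333$)
$E{\left(a \right)} = -166 + a^{2} + a \left(16 - 2 a\right)$ ($E{\left(a \right)} = \left(a^{2} + \left(16 - 2 a\right) a\right) - 166 = \left(a^{2} + a \left(16 - 2 a\right)\right) - 166 = -166 + a^{2} + a \left(16 - 2 a\right)$)
$j - E{\left(V{\left(4 \right)} \right)} = \frac{91}{3} - \left(-166 - \left(8 - 4\right)^{2} + 16 \left(8 - 4\right)\right) = \frac{91}{3} - \left(-166 - 4^{2} + 16 \cdot 4\right) = \frac{91}{3} - \left(-166 - 16 + 64\right) = \frac{91}{3} - -118 = \frac{91}{3} + 118 = \frac{445}{3}$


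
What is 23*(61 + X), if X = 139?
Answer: 4600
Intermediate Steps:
23*(61 + X) = 23*(61 + 139) = 23*200 = 4600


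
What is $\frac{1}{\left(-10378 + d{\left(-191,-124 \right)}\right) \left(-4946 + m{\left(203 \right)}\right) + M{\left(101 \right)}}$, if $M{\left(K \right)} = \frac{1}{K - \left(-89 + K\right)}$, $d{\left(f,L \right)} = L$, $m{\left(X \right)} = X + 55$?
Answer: $\frac{89}{4381770465} \approx 2.0311 \cdot 10^{-8}$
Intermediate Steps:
$m{\left(X \right)} = 55 + X$
$M{\left(K \right)} = \frac{1}{89}$
$\frac{1}{\left(-10378 + d{\left(-191,-124 \right)}\right) \left(-4946 + m{\left(203 \right)}\right) + M{\left(101 \right)}} = \frac{1}{\left(-10378 - 124\right) \left(-4946 + \left(55 + 203\right)\right) + \frac{1}{89}} = \frac{1}{- 10502 \left(-4946 + 258\right) + \frac{1}{89}} = \frac{1}{\left(-10502\right) \left(-4688\right) + \frac{1}{89}} = \frac{1}{49233376 + \frac{1}{89}} = \frac{1}{\frac{4381770465}{89}} = \frac{89}{4381770465}$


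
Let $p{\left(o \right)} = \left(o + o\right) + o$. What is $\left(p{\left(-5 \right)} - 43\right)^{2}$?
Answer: $3364$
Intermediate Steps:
$p{\left(o \right)} = 3 o$ ($p{\left(o \right)} = 2 o + o = 3 o$)
$\left(p{\left(-5 \right)} - 43\right)^{2} = \left(3 \left(-5\right) - 43\right)^{2} = \left(-15 - 43\right)^{2} = \left(-58\right)^{2} = 3364$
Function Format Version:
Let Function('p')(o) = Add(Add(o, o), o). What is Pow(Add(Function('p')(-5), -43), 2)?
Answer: 3364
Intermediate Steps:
Function('p')(o) = Mul(3, o) (Function('p')(o) = Add(Mul(2, o), o) = Mul(3, o))
Pow(Add(Function('p')(-5), -43), 2) = Pow(Add(Mul(3, -5), -43), 2) = Pow(Add(-15, -43), 2) = Pow(-58, 2) = 3364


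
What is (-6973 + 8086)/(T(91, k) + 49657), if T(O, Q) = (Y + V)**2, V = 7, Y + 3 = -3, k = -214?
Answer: 159/7094 ≈ 0.022413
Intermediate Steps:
Y = -6 (Y = -3 - 3 = -6)
T(O, Q) = 1 (T(O, Q) = (-6 + 7)**2 = 1**2 = 1)
(-6973 + 8086)/(T(91, k) + 49657) = (-6973 + 8086)/(1 + 49657) = 1113/49658 = 1113*(1/49658) = 159/7094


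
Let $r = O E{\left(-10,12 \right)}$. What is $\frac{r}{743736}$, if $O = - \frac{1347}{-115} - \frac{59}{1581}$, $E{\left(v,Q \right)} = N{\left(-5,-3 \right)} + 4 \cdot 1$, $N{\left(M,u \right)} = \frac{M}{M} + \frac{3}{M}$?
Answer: $\frac{11675521}{169027951050} \approx 6.9074 \cdot 10^{-5}$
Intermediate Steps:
$N{\left(M,u \right)} = 1 + \frac{3}{M}$
$E{\left(v,Q \right)} = \frac{22}{5}$ ($E{\left(v,Q \right)} = \frac{3 - 5}{-5} + 4 \cdot 1 = \left(- \frac{1}{5}\right) \left(-2\right) + 4 = \frac{2}{5} + 4 = \frac{22}{5}$)
$O = \frac{2122822}{181815}$ ($O = \left(-1347\right) \left(- \frac{1}{115}\right) - \frac{59}{1581} = \frac{1347}{115} - \frac{59}{1581} = \frac{2122822}{181815} \approx 11.676$)
$r = \frac{46702084}{909075}$ ($r = \frac{2122822}{181815} \cdot \frac{22}{5} = \frac{46702084}{909075} \approx 51.373$)
$\frac{r}{743736} = \frac{46702084}{909075 \cdot 743736} = \frac{46702084}{909075} \cdot \frac{1}{743736} = \frac{11675521}{169027951050}$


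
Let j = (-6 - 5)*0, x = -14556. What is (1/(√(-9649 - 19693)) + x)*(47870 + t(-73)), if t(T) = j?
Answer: -696795720 - 23935*I*√29342/14671 ≈ -6.968e+8 - 279.46*I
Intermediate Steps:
j = 0 (j = -11*0 = 0)
t(T) = 0
(1/(√(-9649 - 19693)) + x)*(47870 + t(-73)) = (1/(√(-9649 - 19693)) - 14556)*(47870 + 0) = (1/(√(-29342)) - 14556)*47870 = (1/(I*√29342) - 14556)*47870 = (-I*√29342/29342 - 14556)*47870 = (-14556 - I*√29342/29342)*47870 = -696795720 - 23935*I*√29342/14671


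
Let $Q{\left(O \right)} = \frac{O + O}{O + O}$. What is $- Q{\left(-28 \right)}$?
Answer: $-1$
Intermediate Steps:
$Q{\left(O \right)} = 1$ ($Q{\left(O \right)} = \frac{2 O}{2 O} = 2 O \frac{1}{2 O} = 1$)
$- Q{\left(-28 \right)} = \left(-1\right) 1 = -1$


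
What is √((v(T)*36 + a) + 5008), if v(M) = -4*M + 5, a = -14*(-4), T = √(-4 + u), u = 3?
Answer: 2*√(1311 - 36*I) ≈ 72.422 - 0.99417*I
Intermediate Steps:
T = I (T = √(-4 + 3) = √(-1) = I ≈ 1.0*I)
a = 56
v(M) = 5 - 4*M
√((v(T)*36 + a) + 5008) = √(((5 - 4*I)*36 + 56) + 5008) = √(((180 - 144*I) + 56) + 5008) = √((236 - 144*I) + 5008) = √(5244 - 144*I)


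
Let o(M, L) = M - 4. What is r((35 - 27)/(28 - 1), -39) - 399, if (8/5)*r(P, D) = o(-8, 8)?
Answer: -813/2 ≈ -406.50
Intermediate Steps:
o(M, L) = -4 + M
r(P, D) = -15/2 (r(P, D) = 5*(-4 - 8)/8 = (5/8)*(-12) = -15/2)
r((35 - 27)/(28 - 1), -39) - 399 = -15/2 - 399 = -813/2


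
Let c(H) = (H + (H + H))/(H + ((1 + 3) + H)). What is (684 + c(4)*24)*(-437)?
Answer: -309396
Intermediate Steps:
c(H) = 3*H/(4 + 2*H) (c(H) = (H + 2*H)/(H + (4 + H)) = (3*H)/(4 + 2*H) = 3*H/(4 + 2*H))
(684 + c(4)*24)*(-437) = (684 + ((3/2)*4/(2 + 4))*24)*(-437) = (684 + ((3/2)*4/6)*24)*(-437) = (684 + ((3/2)*4*(1/6))*24)*(-437) = (684 + 1*24)*(-437) = (684 + 24)*(-437) = 708*(-437) = -309396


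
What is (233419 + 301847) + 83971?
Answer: 619237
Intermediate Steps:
(233419 + 301847) + 83971 = 535266 + 83971 = 619237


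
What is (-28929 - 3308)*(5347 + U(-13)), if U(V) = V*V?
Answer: -177819292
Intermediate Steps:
U(V) = V**2
(-28929 - 3308)*(5347 + U(-13)) = (-28929 - 3308)*(5347 + (-13)**2) = -32237*(5347 + 169) = -32237*5516 = -177819292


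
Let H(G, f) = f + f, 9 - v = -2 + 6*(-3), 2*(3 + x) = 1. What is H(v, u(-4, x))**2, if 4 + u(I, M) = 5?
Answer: 4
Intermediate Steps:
x = -5/2 (x = -3 + (1/2)*1 = -3 + 1/2 = -5/2 ≈ -2.5000)
u(I, M) = 1 (u(I, M) = -4 + 5 = 1)
v = 29 (v = 9 - (-2 + 6*(-3)) = 9 - (-2 - 18) = 9 - 1*(-20) = 9 + 20 = 29)
H(G, f) = 2*f
H(v, u(-4, x))**2 = (2*1)**2 = 2**2 = 4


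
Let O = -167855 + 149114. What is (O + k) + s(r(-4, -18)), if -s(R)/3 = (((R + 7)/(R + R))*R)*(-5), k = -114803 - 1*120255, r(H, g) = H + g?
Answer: -507823/2 ≈ -2.5391e+5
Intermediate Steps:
O = -18741
k = -235058 (k = -114803 - 120255 = -235058)
s(R) = 105/2 + 15*R/2 (s(R) = -3*((R + 7)/(R + R))*R*(-5) = -3*((7 + R)/((2*R)))*R*(-5) = -3*((7 + R)*(1/(2*R)))*R*(-5) = -3*((7 + R)/(2*R))*R*(-5) = -3*(7/2 + R/2)*(-5) = -3*(-35/2 - 5*R/2) = 105/2 + 15*R/2)
(O + k) + s(r(-4, -18)) = (-18741 - 235058) + (105/2 + 15*(-4 - 18)/2) = -253799 + (105/2 + (15/2)*(-22)) = -253799 + (105/2 - 165) = -253799 - 225/2 = -507823/2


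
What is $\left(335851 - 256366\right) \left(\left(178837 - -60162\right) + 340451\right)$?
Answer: $46057583250$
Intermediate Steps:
$\left(335851 - 256366\right) \left(\left(178837 - -60162\right) + 340451\right) = 79485 \left(\left(178837 + 60162\right) + 340451\right) = 79485 \left(238999 + 340451\right) = 79485 \cdot 579450 = 46057583250$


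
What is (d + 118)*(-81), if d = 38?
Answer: -12636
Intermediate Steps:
(d + 118)*(-81) = (38 + 118)*(-81) = 156*(-81) = -12636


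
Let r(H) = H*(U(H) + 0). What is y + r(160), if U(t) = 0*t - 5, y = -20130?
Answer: -20930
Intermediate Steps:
U(t) = -5 (U(t) = 0 - 5 = -5)
r(H) = -5*H (r(H) = H*(-5 + 0) = H*(-5) = -5*H)
y + r(160) = -20130 - 5*160 = -20130 - 800 = -20930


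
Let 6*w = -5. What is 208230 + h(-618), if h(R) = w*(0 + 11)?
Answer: 1249325/6 ≈ 2.0822e+5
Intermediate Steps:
w = -⅚ (w = (⅙)*(-5) = -⅚ ≈ -0.83333)
h(R) = -55/6 (h(R) = -5*(0 + 11)/6 = -⅚*11 = -55/6)
208230 + h(-618) = 208230 - 55/6 = 1249325/6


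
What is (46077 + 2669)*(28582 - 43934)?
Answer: -748348592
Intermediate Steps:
(46077 + 2669)*(28582 - 43934) = 48746*(-15352) = -748348592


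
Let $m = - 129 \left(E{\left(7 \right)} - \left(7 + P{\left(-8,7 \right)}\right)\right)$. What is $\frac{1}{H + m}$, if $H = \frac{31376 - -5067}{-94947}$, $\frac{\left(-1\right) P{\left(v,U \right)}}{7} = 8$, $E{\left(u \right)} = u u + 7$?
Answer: $- \frac{94947}{1286093558} \approx -7.3826 \cdot 10^{-5}$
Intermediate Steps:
$E{\left(u \right)} = 7 + u^{2}$ ($E{\left(u \right)} = u^{2} + 7 = 7 + u^{2}$)
$P{\left(v,U \right)} = -56$ ($P{\left(v,U \right)} = \left(-7\right) 8 = -56$)
$H = - \frac{36443}{94947}$ ($H = \left(31376 + 5067\right) \left(- \frac{1}{94947}\right) = 36443 \left(- \frac{1}{94947}\right) = - \frac{36443}{94947} \approx -0.38382$)
$m = -13545$ ($m = - 129 \left(\left(7 + 7^{2}\right) - -49\right) = - 129 \left(\left(7 + 49\right) + \left(-7 + 56\right)\right) = - 129 \left(56 + 49\right) = \left(-129\right) 105 = -13545$)
$\frac{1}{H + m} = \frac{1}{- \frac{36443}{94947} - 13545} = \frac{1}{- \frac{1286093558}{94947}} = - \frac{94947}{1286093558}$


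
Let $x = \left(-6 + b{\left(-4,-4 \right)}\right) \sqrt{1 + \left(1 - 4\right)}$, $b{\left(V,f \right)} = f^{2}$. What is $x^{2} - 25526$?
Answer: $-25726$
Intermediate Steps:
$x = 10 i \sqrt{2}$ ($x = \left(-6 + \left(-4\right)^{2}\right) \sqrt{1 + \left(1 - 4\right)} = \left(-6 + 16\right) \sqrt{1 + \left(1 - 4\right)} = 10 \sqrt{1 - 3} = 10 \sqrt{-2} = 10 i \sqrt{2} \approx 14.142 i$)
$x^{2} - 25526 = \left(10 i \sqrt{2}\right)^{2} - 25526 = -200 - 25526 = -25726$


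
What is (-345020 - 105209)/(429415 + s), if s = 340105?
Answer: -450229/769520 ≈ -0.58508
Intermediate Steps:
(-345020 - 105209)/(429415 + s) = (-345020 - 105209)/(429415 + 340105) = -450229/769520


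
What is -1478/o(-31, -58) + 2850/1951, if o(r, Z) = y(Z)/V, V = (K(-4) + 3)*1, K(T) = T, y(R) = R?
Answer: -1359139/56579 ≈ -24.022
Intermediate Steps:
V = -1 (V = (-4 + 3)*1 = -1*1 = -1)
o(r, Z) = -Z (o(r, Z) = Z/(-1) = Z*(-1) = -Z)
-1478/o(-31, -58) + 2850/1951 = -1478/((-1*(-58))) + 2850/1951 = -1478/58 + 2850*(1/1951) = -1478*1/58 + 2850/1951 = -739/29 + 2850/1951 = -1359139/56579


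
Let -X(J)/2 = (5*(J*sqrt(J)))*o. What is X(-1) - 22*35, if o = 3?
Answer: -770 + 30*I ≈ -770.0 + 30.0*I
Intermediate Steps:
X(J) = -30*J**(3/2) (X(J) = -2*5*(J*sqrt(J))*3 = -2*5*J**(3/2)*3 = -30*J**(3/2))
X(-1) - 22*35 = -(-30)*I - 22*35 = -(-30)*I - 770 = 30*I - 770 = -770 + 30*I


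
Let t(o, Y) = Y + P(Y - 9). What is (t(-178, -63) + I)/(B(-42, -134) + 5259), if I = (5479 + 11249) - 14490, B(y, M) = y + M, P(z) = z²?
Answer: 7359/5083 ≈ 1.4478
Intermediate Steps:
t(o, Y) = Y + (-9 + Y)² (t(o, Y) = Y + (Y - 9)² = Y + (-9 + Y)²)
B(y, M) = M + y
I = 2238 (I = 16728 - 14490 = 2238)
(t(-178, -63) + I)/(B(-42, -134) + 5259) = ((-63 + (-9 - 63)²) + 2238)/((-134 - 42) + 5259) = ((-63 + (-72)²) + 2238)/(-176 + 5259) = ((-63 + 5184) + 2238)/5083 = (5121 + 2238)*(1/5083) = 7359*(1/5083) = 7359/5083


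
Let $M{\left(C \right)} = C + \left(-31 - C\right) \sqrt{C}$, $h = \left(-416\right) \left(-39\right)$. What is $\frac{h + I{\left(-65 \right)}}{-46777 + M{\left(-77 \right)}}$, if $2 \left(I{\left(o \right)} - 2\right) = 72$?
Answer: $- \frac{190484937}{548865062} - \frac{187013 i \sqrt{77}}{548865062} \approx -0.34705 - 0.0029899 i$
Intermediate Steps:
$I{\left(o \right)} = 38$ ($I{\left(o \right)} = 2 + \frac{1}{2} \cdot 72 = 2 + 36 = 38$)
$h = 16224$
$M{\left(C \right)} = C + \sqrt{C} \left(-31 - C\right)$
$\frac{h + I{\left(-65 \right)}}{-46777 + M{\left(-77 \right)}} = \frac{16224 + 38}{-46777 - \left(77 + \left(-77\right)^{\frac{3}{2}} + 31 i \sqrt{77}\right)} = \frac{16262}{-46777 - \left(77 - 46 i \sqrt{77}\right)} = \frac{16262}{-46854 + 46 i \sqrt{77}}$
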